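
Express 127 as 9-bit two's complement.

127 is non-negative, so write it directly in 9 bits: 001111111.

001111111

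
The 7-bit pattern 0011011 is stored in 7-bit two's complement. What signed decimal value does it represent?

MSB is 0, so the value is non-negative: 0011011 = 27.

27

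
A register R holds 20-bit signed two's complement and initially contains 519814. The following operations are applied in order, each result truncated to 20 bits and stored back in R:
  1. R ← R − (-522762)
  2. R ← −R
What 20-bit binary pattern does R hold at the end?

00000001011101110000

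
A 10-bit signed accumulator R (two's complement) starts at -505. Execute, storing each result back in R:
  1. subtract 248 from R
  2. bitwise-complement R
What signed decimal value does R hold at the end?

Start: R = -505 = 1000000111.
R = -505 − 248 = -753; wraps to 271 = 0100001111
R = NOT 0100001111 = 1011110000 = -272

-272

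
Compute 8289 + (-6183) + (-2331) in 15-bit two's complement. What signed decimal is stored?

-225

8289 + (-6183) = 2106 (000100000111010)
2106 + (-2331) = -225 (111111100011111)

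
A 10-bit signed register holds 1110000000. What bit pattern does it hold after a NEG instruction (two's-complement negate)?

Invert: 0001111111. Add 1: 0010000000.
Check: 1110000000 = -128, 0010000000 = 128.

0010000000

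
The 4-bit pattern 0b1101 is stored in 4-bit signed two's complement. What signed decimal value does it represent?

-3

MSB is 1, so the value is negative.
Invert: 0010. Add 1: 0011 = 3. So the value is −3.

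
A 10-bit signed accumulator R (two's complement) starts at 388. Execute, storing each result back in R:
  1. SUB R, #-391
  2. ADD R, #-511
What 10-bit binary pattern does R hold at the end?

Start: R = 388 = 0110000100.
R = 388 − (-391) = 779; wraps to -245 = 1100001011
R = -245 + (-511) = -756; wraps to 268 = 0100001100

0100001100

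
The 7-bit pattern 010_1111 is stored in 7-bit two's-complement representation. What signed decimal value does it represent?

47

MSB is 0, so the value is non-negative: 0101111 = 47.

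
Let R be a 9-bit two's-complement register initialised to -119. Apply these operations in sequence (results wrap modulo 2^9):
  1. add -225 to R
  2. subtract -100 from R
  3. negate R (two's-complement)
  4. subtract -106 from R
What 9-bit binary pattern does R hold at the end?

Start: R = -119 = 110001001.
R = -119 + (-225) = -344; wraps to 168 = 010101000
R = 168 − (-100) = 268; wraps to -244 = 100001100
R = −(-244) = 244 = 011110100
R = 244 − (-106) = 350; wraps to -162 = 101011110

101011110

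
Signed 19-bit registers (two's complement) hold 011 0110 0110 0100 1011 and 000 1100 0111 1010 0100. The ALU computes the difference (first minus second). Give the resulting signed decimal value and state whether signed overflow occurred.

171687; no overflow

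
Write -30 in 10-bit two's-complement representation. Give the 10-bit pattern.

|-30| = 30 = 0000011110 in 10 bits.
Invert the bits: 1111100001. Add 1: 1111100010.

1111100010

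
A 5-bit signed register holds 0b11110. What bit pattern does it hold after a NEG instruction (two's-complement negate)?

Invert: 00001. Add 1: 00010.

00010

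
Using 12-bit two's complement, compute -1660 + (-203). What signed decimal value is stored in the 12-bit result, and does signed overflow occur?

-1863; no overflow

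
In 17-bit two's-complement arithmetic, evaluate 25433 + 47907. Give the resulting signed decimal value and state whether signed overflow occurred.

25433 → 00110001101011001
47907 → 01011101100100011
  00110001101011001
+ 01011101100100011
= 10001111001111100
Result 10001111001111100: MSB = 1 → 73340 − 131072 = -57732.
Both addends are non-negative but the stored result is negative: signed overflow. The true value 25433 + 47907 = 73340 lies outside [-65536, 65535].

-57732; overflow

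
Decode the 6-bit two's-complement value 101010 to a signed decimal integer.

MSB is 1, so the value is negative.
Invert: 010101. Add 1: 010110 = 22. So the value is −22.

-22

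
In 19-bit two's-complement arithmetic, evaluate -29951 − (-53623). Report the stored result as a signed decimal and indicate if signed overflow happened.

23672; no overflow

-29951 → 1111000101100000001
-53623 → 1110010111010001001
Subtract via negate-and-add: invert 1110010111010001001 + 1 = 0001101000101110111 (i.e. 53623).
  1111000101100000001
+ 0001101000101110111
= 0000101110001111000  (discard carry-out 1)
Result 0000101110001111000: MSB = 0 → value 23672.
Addends (after negating the subtrahend) have opposite signs, so signed overflow cannot occur.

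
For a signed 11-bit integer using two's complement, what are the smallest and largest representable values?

min = -1024, max = 1023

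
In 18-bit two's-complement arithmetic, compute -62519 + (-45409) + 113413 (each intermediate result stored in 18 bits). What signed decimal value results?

-62519 + (-45409) = -107928 (100101101001101000)
-107928 + 113413 = 5485 (000001010101101101)

5485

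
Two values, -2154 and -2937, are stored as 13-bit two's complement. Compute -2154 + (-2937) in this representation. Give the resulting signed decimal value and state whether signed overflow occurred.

-2154 → 1011110010110
-2937 → 1010010000111
  1011110010110
+ 1010010000111
= 0110000011101  (discard carry-out 1)
Result 0110000011101: MSB = 0 → value 3101.
Both addends are negative but the stored result is non-negative: signed overflow. The true value -2154 + (-2937) = -5091 lies outside [-4096, 4095].

3101; overflow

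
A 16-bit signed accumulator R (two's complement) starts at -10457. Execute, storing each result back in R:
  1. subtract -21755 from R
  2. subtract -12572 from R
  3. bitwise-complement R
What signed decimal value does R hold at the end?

-23871

Start: R = -10457 = 1101011100100111.
R = -10457 − (-21755) = 11298 = 0010110000100010
R = 11298 − (-12572) = 23870 = 0101110100111110
R = NOT 0101110100111110 = 1010001011000001 = -23871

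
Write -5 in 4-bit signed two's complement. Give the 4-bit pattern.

1011

|-5| = 5 = 0101 in 4 bits.
Invert the bits: 1010. Add 1: 1011.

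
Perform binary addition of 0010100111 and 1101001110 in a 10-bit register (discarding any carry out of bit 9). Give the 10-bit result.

1111110101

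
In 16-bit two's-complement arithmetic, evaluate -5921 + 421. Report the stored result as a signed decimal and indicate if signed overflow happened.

-5921 → 1110100011011111
421 → 0000000110100101
  1110100011011111
+ 0000000110100101
= 1110101010000100
Result 1110101010000100: MSB = 1 → 60036 − 65536 = -5500.
Addends have opposite signs, so signed overflow cannot occur.

-5500; no overflow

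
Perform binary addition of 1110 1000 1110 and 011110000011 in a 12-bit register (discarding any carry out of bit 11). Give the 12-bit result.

011000010001

  111010001110
+ 011110000011
= 011000010001  (discard carry-out 1)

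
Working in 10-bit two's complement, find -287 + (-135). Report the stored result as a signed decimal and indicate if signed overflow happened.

-287 → 1011100001
-135 → 1101111001
  1011100001
+ 1101111001
= 1001011010  (discard carry-out 1)
Result 1001011010: MSB = 1 → 602 − 1024 = -422.
Both addends are negative and so is the stored result: no signed overflow.

-422; no overflow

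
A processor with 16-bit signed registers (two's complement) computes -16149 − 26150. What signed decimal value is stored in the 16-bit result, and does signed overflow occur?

23237; overflow

-16149 → 1100000011101011
26150 → 0110011000100110
Subtract via negate-and-add: invert 0110011000100110 + 1 = 1001100111011010 (i.e. -26150).
  1100000011101011
+ 1001100111011010
= 0101101011000101  (discard carry-out 1)
Result 0101101011000101: MSB = 0 → value 23237.
Both addends (after negating the subtrahend) are negative but the stored result is non-negative: signed overflow. The true value -16149 − 26150 = -42299 lies outside [-32768, 32767].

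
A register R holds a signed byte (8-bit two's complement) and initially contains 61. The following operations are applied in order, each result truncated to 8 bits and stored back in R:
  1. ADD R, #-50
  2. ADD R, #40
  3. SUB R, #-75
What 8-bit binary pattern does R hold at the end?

01111110

Start: R = 61 = 00111101.
R = 61 + (-50) = 11 = 00001011
R = 11 + 40 = 51 = 00110011
R = 51 − (-75) = 126 = 01111110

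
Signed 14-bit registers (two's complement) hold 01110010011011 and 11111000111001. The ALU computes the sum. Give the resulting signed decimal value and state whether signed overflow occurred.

01110010011011 = 7323 (signed)
11111000111001 = -455 (signed)
  01110010011011
+ 11111000111001
= 01101011010100  (discard carry-out 1)
Result 01101011010100: MSB = 0 → value 6868.
Addends have opposite signs, so signed overflow cannot occur.

6868; no overflow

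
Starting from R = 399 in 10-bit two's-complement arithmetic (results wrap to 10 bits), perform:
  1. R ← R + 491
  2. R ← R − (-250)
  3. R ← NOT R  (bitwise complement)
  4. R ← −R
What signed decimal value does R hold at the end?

117

Start: R = 399 = 0110001111.
R = 399 + 491 = 890; wraps to -134 = 1101111010
R = -134 − (-250) = 116 = 0001110100
R = NOT 0001110100 = 1110001011 = -117
R = −(-117) = 117 = 0001110101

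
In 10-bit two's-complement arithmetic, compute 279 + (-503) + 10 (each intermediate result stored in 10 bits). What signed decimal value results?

-214

279 + (-503) = -224 (1100100000)
-224 + 10 = -214 (1100101010)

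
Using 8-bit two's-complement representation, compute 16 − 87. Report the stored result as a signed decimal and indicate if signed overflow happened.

-71; no overflow

16 → 00010000
87 → 01010111
Subtract via negate-and-add: invert 01010111 + 1 = 10101001 (i.e. -87).
  00010000
+ 10101001
= 10111001
Result 10111001: MSB = 1 → 185 − 256 = -71.
Addends (after negating the subtrahend) have opposite signs, so signed overflow cannot occur.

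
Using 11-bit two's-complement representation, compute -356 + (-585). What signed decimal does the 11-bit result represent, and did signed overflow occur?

-941; no overflow

-356 → 11010011100
-585 → 10110110111
  11010011100
+ 10110110111
= 10001010011  (discard carry-out 1)
Result 10001010011: MSB = 1 → 1107 − 2048 = -941.
Both addends are negative and so is the stored result: no signed overflow.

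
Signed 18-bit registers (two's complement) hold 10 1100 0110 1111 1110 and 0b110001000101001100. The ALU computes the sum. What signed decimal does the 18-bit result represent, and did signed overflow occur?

120906; overflow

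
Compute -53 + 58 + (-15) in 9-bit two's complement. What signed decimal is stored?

-10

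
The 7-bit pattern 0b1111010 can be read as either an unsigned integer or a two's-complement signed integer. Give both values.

unsigned = 122, signed = -6

Unsigned: 1111010 = 122.
Signed: MSB=1 → 122 − 128 = -6.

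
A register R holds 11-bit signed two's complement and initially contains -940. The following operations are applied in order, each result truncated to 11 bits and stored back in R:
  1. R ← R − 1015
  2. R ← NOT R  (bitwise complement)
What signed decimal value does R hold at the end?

Start: R = -940 = 10001010100.
R = -940 − 1015 = -1955; wraps to 93 = 00001011101
R = NOT 00001011101 = 11110100010 = -94

-94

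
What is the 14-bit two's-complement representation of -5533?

|-5533| = 5533 = 01010110011101 in 14 bits.
Invert the bits: 10101001100010. Add 1: 10101001100011.

10101001100011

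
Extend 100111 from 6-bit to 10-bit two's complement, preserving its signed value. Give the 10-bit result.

MSB of 100111 is 1; replicate it into the new high bits.
1111|100111 → 1111100111 (still -25).

1111100111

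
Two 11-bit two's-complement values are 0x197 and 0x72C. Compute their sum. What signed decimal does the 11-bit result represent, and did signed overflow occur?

0x197 = 00110010111 = 407 (signed)
0x72C = 11100101100 = -212 (signed)
  00110010111
+ 11100101100
= 00011000011  (discard carry-out 1)
Result 00011000011: MSB = 0 → value 195.
Addends have opposite signs, so signed overflow cannot occur.

195; no overflow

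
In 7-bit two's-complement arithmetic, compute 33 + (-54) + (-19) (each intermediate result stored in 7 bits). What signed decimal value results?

-40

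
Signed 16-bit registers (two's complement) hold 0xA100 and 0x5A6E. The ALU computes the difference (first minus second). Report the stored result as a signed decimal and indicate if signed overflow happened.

0xA100 = 1010000100000000 = -24320 (signed)
0x5A6E = 0101101001101110 = 23150 (signed)
Subtract via negate-and-add: invert 0101101001101110 + 1 = 1010010110010010 (i.e. -23150).
  1010000100000000
+ 1010010110010010
= 0100011010010010  (discard carry-out 1)
Result 0100011010010010: MSB = 0 → value 18066.
Both addends (after negating the subtrahend) are negative but the stored result is non-negative: signed overflow. The true value -24320 − 23150 = -47470 lies outside [-32768, 32767].

18066; overflow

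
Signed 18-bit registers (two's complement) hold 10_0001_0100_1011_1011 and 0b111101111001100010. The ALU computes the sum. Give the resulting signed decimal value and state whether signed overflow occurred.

127773; overflow

10_0001_0100_1011_1011 → 100001010010111011 = -125765 (signed)
0b111101111001100010 → 111101111001100010 = -8606 (signed)
  100001010010111011
+ 111101111001100010
= 011111001100011101  (discard carry-out 1)
Result 011111001100011101: MSB = 0 → value 127773.
Both addends are negative but the stored result is non-negative: signed overflow. The true value -125765 + (-8606) = -134371 lies outside [-131072, 131071].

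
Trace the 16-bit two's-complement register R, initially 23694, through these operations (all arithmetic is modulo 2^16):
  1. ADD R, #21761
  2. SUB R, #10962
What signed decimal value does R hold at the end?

Start: R = 23694 = 0101110010001110.
R = 23694 + 21761 = 45455; wraps to -20081 = 1011000110001111
R = -20081 − 10962 = -31043 = 1000011010111101

-31043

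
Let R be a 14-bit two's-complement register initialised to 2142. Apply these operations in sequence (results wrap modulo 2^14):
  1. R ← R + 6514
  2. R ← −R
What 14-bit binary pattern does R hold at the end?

01111000110000

Start: R = 2142 = 00100001011110.
R = 2142 + 6514 = 8656; wraps to -7728 = 10000111010000
R = −(-7728) = 7728 = 01111000110000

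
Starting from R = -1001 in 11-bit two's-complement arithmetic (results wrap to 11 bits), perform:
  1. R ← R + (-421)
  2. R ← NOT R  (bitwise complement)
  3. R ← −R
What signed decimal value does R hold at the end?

Start: R = -1001 = 10000010111.
R = -1001 + (-421) = -1422; wraps to 626 = 01001110010
R = NOT 01001110010 = 10110001101 = -627
R = −(-627) = 627 = 01001110011

627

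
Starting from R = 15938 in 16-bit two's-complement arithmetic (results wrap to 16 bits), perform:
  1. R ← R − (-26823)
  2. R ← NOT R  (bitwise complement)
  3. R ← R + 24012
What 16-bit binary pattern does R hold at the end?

Start: R = 15938 = 0011111001000010.
R = 15938 − (-26823) = 42761; wraps to -22775 = 1010011100001001
R = NOT 1010011100001001 = 0101100011110110 = 22774
R = 22774 + 24012 = 46786; wraps to -18750 = 1011011011000010

1011011011000010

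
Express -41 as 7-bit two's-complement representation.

|-41| = 41 = 0101001 in 7 bits.
Invert the bits: 1010110. Add 1: 1010111.
Check: 1010111 reads as 87 − 128 = -41.

1010111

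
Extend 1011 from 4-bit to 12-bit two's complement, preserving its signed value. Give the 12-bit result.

MSB of 1011 is 1; replicate it into the new high bits.
11111111|1011 → 111111111011 (still -5).

111111111011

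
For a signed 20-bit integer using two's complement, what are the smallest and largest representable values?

min = -524288, max = 524287

Minimum: −2^19 = -524288.
Maximum: 2^19 − 1 = 524287.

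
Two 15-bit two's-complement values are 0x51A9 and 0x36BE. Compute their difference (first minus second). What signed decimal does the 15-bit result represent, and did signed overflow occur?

0x51A9 = 101000110101001 = -11863 (signed)
0x36BE = 011011010111110 = 14014 (signed)
Subtract via negate-and-add: invert 011011010111110 + 1 = 100100101000010 (i.e. -14014).
  101000110101001
+ 100100101000010
= 001101011101011  (discard carry-out 1)
Result 001101011101011: MSB = 0 → value 6891.
Both addends (after negating the subtrahend) are negative but the stored result is non-negative: signed overflow. The true value -11863 − 14014 = -25877 lies outside [-16384, 16383].

6891; overflow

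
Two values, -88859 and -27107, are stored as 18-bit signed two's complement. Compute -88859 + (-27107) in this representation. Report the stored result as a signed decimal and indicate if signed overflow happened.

-115966; no overflow

-88859 → 101010010011100101
-27107 → 111001011000011101
  101010010011100101
+ 111001011000011101
= 100011101100000010  (discard carry-out 1)
Result 100011101100000010: MSB = 1 → 146178 − 262144 = -115966.
Both addends are negative and so is the stored result: no signed overflow.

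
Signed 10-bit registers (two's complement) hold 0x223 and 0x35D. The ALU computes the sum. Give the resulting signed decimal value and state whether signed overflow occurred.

384; overflow

0x223 = 1000100011 = -477 (signed)
0x35D = 1101011101 = -163 (signed)
  1000100011
+ 1101011101
= 0110000000  (discard carry-out 1)
Result 0110000000: MSB = 0 → value 384.
Both addends are negative but the stored result is non-negative: signed overflow. The true value -477 + (-163) = -640 lies outside [-512, 511].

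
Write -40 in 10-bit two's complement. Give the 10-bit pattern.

1111011000

|-40| = 40 = 0000101000 in 10 bits.
Invert the bits: 1111010111. Add 1: 1111011000.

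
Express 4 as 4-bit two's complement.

0100

4 is non-negative, so write it directly in 4 bits: 0100.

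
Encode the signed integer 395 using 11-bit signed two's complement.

00110001011

395 is non-negative, so write it directly in 11 bits: 00110001011.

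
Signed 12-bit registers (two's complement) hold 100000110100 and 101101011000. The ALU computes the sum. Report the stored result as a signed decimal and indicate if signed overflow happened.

908; overflow

100000110100 = -1996 (signed)
101101011000 = -1192 (signed)
  100000110100
+ 101101011000
= 001110001100  (discard carry-out 1)
Result 001110001100: MSB = 0 → value 908.
Both addends are negative but the stored result is non-negative: signed overflow. The true value -1996 + (-1192) = -3188 lies outside [-2048, 2047].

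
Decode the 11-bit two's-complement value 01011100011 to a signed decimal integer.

739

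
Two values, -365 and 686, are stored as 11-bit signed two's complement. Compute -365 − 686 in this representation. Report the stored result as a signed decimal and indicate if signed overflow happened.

997; overflow

-365 → 11010010011
686 → 01010101110
Subtract via negate-and-add: invert 01010101110 + 1 = 10101010010 (i.e. -686).
  11010010011
+ 10101010010
= 01111100101  (discard carry-out 1)
Result 01111100101: MSB = 0 → value 997.
Both addends (after negating the subtrahend) are negative but the stored result is non-negative: signed overflow. The true value -365 − 686 = -1051 lies outside [-1024, 1023].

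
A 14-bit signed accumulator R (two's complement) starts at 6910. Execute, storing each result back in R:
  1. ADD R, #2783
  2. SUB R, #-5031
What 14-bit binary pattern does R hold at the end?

Start: R = 6910 = 01101011111110.
R = 6910 + 2783 = 9693; wraps to -6691 = 10010111011101
R = -6691 − (-5031) = -1660 = 11100110000100

11100110000100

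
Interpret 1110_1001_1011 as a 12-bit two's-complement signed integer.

-357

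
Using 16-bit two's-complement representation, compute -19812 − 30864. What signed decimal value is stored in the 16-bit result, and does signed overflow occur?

-19812 → 1011001010011100
30864 → 0111100010010000
Subtract via negate-and-add: invert 0111100010010000 + 1 = 1000011101110000 (i.e. -30864).
  1011001010011100
+ 1000011101110000
= 0011101000001100  (discard carry-out 1)
Result 0011101000001100: MSB = 0 → value 14860.
Both addends (after negating the subtrahend) are negative but the stored result is non-negative: signed overflow. The true value -19812 − 30864 = -50676 lies outside [-32768, 32767].

14860; overflow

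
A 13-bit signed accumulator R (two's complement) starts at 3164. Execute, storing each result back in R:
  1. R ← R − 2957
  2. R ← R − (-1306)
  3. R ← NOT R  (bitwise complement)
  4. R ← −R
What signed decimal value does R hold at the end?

Start: R = 3164 = 0110001011100.
R = 3164 − 2957 = 207 = 0000011001111
R = 207 − (-1306) = 1513 = 0010111101001
R = NOT 0010111101001 = 1101000010110 = -1514
R = −(-1514) = 1514 = 0010111101010

1514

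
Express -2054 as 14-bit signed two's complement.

|-2054| = 2054 = 00100000000110 in 14 bits.
Invert the bits: 11011111111001. Add 1: 11011111111010.
Check: 11011111111010 reads as 14330 − 16384 = -2054.

11011111111010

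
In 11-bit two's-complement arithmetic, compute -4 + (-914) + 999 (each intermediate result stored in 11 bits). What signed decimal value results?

81

-4 + (-914) = -918 (10001101010)
-918 + 999 = 81 (00001010001)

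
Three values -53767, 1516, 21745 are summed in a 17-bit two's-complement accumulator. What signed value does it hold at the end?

-30506

-53767 + 1516 = -52251 (10011001111100101)
-52251 + 21745 = -30506 (11000100011010110)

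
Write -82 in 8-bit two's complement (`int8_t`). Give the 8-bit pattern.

|-82| = 82 = 01010010 in 8 bits.
Invert the bits: 10101101. Add 1: 10101110.

10101110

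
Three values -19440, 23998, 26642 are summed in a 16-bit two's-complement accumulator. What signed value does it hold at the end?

31200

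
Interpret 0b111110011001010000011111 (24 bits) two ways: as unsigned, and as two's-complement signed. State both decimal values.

Unsigned: 111110011001010000011111 = 16356383.
Signed: MSB=1 → 16356383 − 16777216 = -420833.

unsigned = 16356383, signed = -420833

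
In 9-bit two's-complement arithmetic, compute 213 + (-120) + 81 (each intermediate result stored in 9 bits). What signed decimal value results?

174

213 + (-120) = 93 (001011101)
93 + 81 = 174 (010101110)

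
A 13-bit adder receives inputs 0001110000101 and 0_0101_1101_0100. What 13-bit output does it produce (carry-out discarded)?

  0001110000101
+ 0010111010100
= 0100101011001

0100101011001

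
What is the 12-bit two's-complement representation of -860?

|-860| = 860 = 001101011100 in 12 bits.
Invert the bits: 110010100011. Add 1: 110010100100.

110010100100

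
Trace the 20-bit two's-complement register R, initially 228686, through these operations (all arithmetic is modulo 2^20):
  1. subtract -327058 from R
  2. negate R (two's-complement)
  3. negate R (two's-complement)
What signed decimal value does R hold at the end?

Start: R = 228686 = 00110111110101001110.
R = 228686 − (-327058) = 555744; wraps to -492832 = 10000111101011100000
R = −(-492832) = 492832 = 01111000010100100000
R = −(492832) = -492832 = 10000111101011100000

-492832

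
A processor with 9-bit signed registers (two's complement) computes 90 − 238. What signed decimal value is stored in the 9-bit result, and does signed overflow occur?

-148; no overflow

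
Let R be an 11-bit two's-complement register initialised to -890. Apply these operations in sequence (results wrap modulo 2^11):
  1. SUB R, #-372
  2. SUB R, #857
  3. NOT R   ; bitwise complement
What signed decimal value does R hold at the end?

-674

Start: R = -890 = 10010000110.
R = -890 − (-372) = -518 = 10111111010
R = -518 − 857 = -1375; wraps to 673 = 01010100001
R = NOT 01010100001 = 10101011110 = -674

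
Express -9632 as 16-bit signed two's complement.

1101101001100000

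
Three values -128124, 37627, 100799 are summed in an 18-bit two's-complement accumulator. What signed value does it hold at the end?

10302

-128124 + 37627 = -90497 (101001111001111111)
-90497 + 100799 = 10302 (000010100000111110)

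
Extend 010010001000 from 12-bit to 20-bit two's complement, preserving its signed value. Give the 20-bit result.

MSB of 010010001000 is 0; replicate it into the new high bits.
00000000|010010001000 → 00000000010010001000 (still 1160).

00000000010010001000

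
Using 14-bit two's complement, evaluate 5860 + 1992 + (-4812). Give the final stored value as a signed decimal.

3040

5860 + 1992 = 7852 (01111010101100)
7852 + (-4812) = 3040 (00101111100000)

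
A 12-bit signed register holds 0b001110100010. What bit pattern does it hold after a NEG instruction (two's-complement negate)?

Invert: 110001011101. Add 1: 110001011110.
Check: 001110100010 = 930, 110001011110 = -930.

110001011110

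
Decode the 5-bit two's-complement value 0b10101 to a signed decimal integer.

-11

MSB is 1, so the value is negative.
Invert: 01010. Add 1: 01011 = 11. So the value is −11.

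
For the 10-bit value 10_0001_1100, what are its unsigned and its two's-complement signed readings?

Unsigned: 1000011100 = 540.
Signed: MSB=1 → 540 − 1024 = -484.

unsigned = 540, signed = -484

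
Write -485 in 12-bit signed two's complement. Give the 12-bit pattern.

|-485| = 485 = 000111100101 in 12 bits.
Invert the bits: 111000011010. Add 1: 111000011011.
Check: 111000011011 reads as 3611 − 4096 = -485.

111000011011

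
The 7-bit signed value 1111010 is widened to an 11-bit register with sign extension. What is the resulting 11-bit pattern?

MSB of 1111010 is 1; replicate it into the new high bits.
1111|1111010 → 11111111010 (still -6).

11111111010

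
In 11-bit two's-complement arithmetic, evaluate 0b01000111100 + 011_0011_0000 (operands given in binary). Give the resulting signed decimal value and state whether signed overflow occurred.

-660; overflow

0b01000111100 → 01000111100 = 572 (signed)
011_0011_0000 → 01100110000 = 816 (signed)
  01000111100
+ 01100110000
= 10101101100
Result 10101101100: MSB = 1 → 1388 − 2048 = -660.
Both addends are non-negative but the stored result is negative: signed overflow. The true value 572 + 816 = 1388 lies outside [-1024, 1023].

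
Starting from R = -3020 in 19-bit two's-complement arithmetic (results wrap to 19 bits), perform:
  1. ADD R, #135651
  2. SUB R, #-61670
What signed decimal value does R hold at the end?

194301

Start: R = -3020 = 1111111010000110100.
R = -3020 + 135651 = 132631 = 0100000011000010111
R = 132631 − (-61670) = 194301 = 0101111011011111101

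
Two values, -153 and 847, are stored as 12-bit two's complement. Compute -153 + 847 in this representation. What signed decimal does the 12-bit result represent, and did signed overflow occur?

694; no overflow

-153 → 111101100111
847 → 001101001111
  111101100111
+ 001101001111
= 001010110110  (discard carry-out 1)
Result 001010110110: MSB = 0 → value 694.
Addends have opposite signs, so signed overflow cannot occur.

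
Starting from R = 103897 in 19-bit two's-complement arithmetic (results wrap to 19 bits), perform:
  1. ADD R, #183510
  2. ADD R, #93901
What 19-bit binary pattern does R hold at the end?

Start: R = 103897 = 0011001010111011001.
R = 103897 + 183510 = 287407; wraps to -236881 = 1000110001010101111
R = -236881 + 93901 = -142980 = 1011101000101111100

1011101000101111100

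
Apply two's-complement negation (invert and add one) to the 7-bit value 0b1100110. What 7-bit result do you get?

Invert: 0011001. Add 1: 0011010.

0011010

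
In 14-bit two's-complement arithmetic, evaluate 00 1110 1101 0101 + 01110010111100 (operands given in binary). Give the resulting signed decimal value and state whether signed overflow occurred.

-5231; overflow

00 1110 1101 0101 → 00111011010101 = 3797 (signed)
01110010111100 = 7356 (signed)
  00111011010101
+ 01110010111100
= 10101110010001
Result 10101110010001: MSB = 1 → 11153 − 16384 = -5231.
Both addends are non-negative but the stored result is negative: signed overflow. The true value 3797 + 7356 = 11153 lies outside [-8192, 8191].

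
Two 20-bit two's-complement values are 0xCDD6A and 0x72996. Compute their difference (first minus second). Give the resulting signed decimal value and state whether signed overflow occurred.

0xCDD6A = 11001101110101101010 = -205462 (signed)
0x72996 = 01110010100110010110 = 469398 (signed)
Subtract via negate-and-add: invert 01110010100110010110 + 1 = 10001101011001101010 (i.e. -469398).
  11001101110101101010
+ 10001101011001101010
= 01011011001111010100  (discard carry-out 1)
Result 01011011001111010100: MSB = 0 → value 373716.
Both addends (after negating the subtrahend) are negative but the stored result is non-negative: signed overflow. The true value -205462 − 469398 = -674860 lies outside [-524288, 524287].

373716; overflow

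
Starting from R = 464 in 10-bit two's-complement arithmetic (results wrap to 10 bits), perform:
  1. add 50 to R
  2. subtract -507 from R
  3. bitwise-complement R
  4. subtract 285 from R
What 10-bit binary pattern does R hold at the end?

1011100101

Start: R = 464 = 0111010000.
R = 464 + 50 = 514; wraps to -510 = 1000000010
R = -510 − (-507) = -3 = 1111111101
R = NOT 1111111101 = 0000000010 = 2
R = 2 − 285 = -283 = 1011100101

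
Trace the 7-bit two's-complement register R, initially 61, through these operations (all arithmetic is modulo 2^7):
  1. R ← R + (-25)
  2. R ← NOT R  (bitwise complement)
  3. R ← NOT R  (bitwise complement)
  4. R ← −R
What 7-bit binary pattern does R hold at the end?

1011100

Start: R = 61 = 0111101.
R = 61 + (-25) = 36 = 0100100
R = NOT 0100100 = 1011011 = -37
R = NOT 1011011 = 0100100 = 36
R = −(36) = -36 = 1011100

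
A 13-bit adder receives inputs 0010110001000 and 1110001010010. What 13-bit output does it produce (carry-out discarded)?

0000111011010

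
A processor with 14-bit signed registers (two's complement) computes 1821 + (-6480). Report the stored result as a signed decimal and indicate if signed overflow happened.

-4659; no overflow

1821 → 00011100011101
-6480 → 10011010110000
  00011100011101
+ 10011010110000
= 10110111001101
Result 10110111001101: MSB = 1 → 11725 − 16384 = -4659.
Addends have opposite signs, so signed overflow cannot occur.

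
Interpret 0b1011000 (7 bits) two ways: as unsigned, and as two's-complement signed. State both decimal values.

Unsigned: 1011000 = 88.
Signed: MSB=1 → 88 − 128 = -40.

unsigned = 88, signed = -40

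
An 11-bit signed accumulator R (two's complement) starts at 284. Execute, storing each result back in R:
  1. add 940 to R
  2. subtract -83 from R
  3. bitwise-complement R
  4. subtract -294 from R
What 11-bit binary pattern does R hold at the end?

Start: R = 284 = 00100011100.
R = 284 + 940 = 1224; wraps to -824 = 10011001000
R = -824 − (-83) = -741 = 10100011011
R = NOT 10100011011 = 01011100100 = 740
R = 740 − (-294) = 1034; wraps to -1014 = 10000001010

10000001010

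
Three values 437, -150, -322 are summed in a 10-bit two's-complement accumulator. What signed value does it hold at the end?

-35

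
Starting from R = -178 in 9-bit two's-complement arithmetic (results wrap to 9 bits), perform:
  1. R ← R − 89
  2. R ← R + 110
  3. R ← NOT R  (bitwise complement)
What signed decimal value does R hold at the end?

Start: R = -178 = 101001110.
R = -178 − 89 = -267; wraps to 245 = 011110101
R = 245 + 110 = 355; wraps to -157 = 101100011
R = NOT 101100011 = 010011100 = 156

156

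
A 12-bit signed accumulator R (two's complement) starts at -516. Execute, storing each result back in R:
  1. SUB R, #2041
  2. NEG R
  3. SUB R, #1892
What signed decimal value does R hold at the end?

665

Start: R = -516 = 110111111100.
R = -516 − 2041 = -2557; wraps to 1539 = 011000000011
R = −(1539) = -1539 = 100111111101
R = -1539 − 1892 = -3431; wraps to 665 = 001010011001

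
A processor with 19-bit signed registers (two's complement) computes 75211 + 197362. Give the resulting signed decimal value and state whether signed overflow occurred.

-251715; overflow

75211 → 0010010010111001011
197362 → 0110000001011110010
  0010010010111001011
+ 0110000001011110010
= 1000010100010111101
Result 1000010100010111101: MSB = 1 → 272573 − 524288 = -251715.
Both addends are non-negative but the stored result is negative: signed overflow. The true value 75211 + 197362 = 272573 lies outside [-262144, 262143].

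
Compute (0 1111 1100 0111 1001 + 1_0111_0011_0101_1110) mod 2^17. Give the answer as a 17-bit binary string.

  01111110001111001
+ 10111001101011110
= 00110111111010111  (discard carry-out 1)

00110111111010111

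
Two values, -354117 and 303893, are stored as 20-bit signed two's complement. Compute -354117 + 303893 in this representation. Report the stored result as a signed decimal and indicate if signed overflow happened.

-354117 → 10101001100010111011
303893 → 01001010001100010101
  10101001100010111011
+ 01001010001100010101
= 11110011101111010000
Result 11110011101111010000: MSB = 1 → 998352 − 1048576 = -50224.
Addends have opposite signs, so signed overflow cannot occur.

-50224; no overflow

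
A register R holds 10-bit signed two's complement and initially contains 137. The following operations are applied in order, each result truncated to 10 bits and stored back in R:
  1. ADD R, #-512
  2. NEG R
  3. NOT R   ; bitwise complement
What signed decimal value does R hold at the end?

-376

Start: R = 137 = 0010001001.
R = 137 + (-512) = -375 = 1010001001
R = −(-375) = 375 = 0101110111
R = NOT 0101110111 = 1010001000 = -376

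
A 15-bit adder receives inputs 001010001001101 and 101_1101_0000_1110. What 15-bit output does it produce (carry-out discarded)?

  001010001001101
+ 101110100001110
= 111000101011011

111000101011011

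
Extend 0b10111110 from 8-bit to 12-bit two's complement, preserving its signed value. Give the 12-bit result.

MSB of 10111110 is 1; replicate it into the new high bits.
1111|10111110 → 111110111110 (still -66).

111110111110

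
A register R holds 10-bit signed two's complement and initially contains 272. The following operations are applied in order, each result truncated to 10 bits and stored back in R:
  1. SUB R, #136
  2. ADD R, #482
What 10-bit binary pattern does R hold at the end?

Start: R = 272 = 0100010000.
R = 272 − 136 = 136 = 0010001000
R = 136 + 482 = 618; wraps to -406 = 1001101010

1001101010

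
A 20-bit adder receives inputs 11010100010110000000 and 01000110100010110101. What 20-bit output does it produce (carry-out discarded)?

00011010111000110101

  11010100010110000000
+ 01000110100010110101
= 00011010111000110101  (discard carry-out 1)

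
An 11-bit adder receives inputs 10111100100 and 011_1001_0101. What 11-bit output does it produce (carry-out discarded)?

00101111001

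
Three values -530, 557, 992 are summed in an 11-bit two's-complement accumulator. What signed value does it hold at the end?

1019

-530 + 557 = 27 (00000011011)
27 + 992 = 1019 (01111111011)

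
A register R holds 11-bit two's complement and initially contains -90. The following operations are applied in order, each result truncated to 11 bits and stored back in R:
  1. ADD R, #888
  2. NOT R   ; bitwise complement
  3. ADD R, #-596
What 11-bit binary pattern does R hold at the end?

01010001101

Start: R = -90 = 11110100110.
R = -90 + 888 = 798 = 01100011110
R = NOT 01100011110 = 10011100001 = -799
R = -799 + (-596) = -1395; wraps to 653 = 01010001101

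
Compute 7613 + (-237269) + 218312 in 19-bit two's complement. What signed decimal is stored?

-11344

7613 + (-237269) = -229656 (1000111111011101000)
-229656 + 218312 = -11344 (1111101001110110000)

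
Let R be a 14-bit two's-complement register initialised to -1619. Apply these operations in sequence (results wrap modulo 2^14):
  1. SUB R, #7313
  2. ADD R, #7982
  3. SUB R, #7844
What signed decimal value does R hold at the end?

Start: R = -1619 = 11100110101101.
R = -1619 − 7313 = -8932; wraps to 7452 = 01110100011100
R = 7452 + 7982 = 15434; wraps to -950 = 11110001001010
R = -950 − 7844 = -8794; wraps to 7590 = 01110110100110

7590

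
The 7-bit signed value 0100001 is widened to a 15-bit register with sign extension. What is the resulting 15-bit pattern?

000000000100001

MSB of 0100001 is 0; replicate it into the new high bits.
00000000|0100001 → 000000000100001 (still 33).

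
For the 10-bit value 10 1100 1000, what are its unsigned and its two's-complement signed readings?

Unsigned: 1011001000 = 712.
Signed: MSB=1 → 712 − 1024 = -312.

unsigned = 712, signed = -312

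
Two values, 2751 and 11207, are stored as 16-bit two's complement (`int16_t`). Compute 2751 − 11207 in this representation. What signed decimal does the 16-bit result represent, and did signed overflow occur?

2751 → 0000101010111111
11207 → 0010101111000111
Subtract via negate-and-add: invert 0010101111000111 + 1 = 1101010000111001 (i.e. -11207).
  0000101010111111
+ 1101010000111001
= 1101111011111000
Result 1101111011111000: MSB = 1 → 57080 − 65536 = -8456.
Addends (after negating the subtrahend) have opposite signs, so signed overflow cannot occur.

-8456; no overflow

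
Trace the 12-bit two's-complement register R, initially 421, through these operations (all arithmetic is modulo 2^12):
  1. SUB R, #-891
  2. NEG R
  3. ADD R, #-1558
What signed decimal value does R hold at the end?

1226

Start: R = 421 = 000110100101.
R = 421 − (-891) = 1312 = 010100100000
R = −(1312) = -1312 = 101011100000
R = -1312 + (-1558) = -2870; wraps to 1226 = 010011001010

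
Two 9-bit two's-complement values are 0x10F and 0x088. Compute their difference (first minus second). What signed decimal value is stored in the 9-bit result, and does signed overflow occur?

135; overflow

0x10F = 100001111 = -241 (signed)
0x088 = 010001000 = 136 (signed)
Subtract via negate-and-add: invert 010001000 + 1 = 101111000 (i.e. -136).
  100001111
+ 101111000
= 010000111  (discard carry-out 1)
Result 010000111: MSB = 0 → value 135.
Both addends (after negating the subtrahend) are negative but the stored result is non-negative: signed overflow. The true value -241 − 136 = -377 lies outside [-256, 255].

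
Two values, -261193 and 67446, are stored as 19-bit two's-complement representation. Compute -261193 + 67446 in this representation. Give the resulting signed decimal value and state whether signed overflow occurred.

-261193 → 1000000001110110111
67446 → 0010000011101110110
  1000000001110110111
+ 0010000011101110110
= 1010000101100101101
Result 1010000101100101101: MSB = 1 → 330541 − 524288 = -193747.
Addends have opposite signs, so signed overflow cannot occur.

-193747; no overflow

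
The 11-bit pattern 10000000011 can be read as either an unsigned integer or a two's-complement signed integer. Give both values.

Unsigned: 10000000011 = 1027.
Signed: MSB=1 → 1027 − 2048 = -1021.

unsigned = 1027, signed = -1021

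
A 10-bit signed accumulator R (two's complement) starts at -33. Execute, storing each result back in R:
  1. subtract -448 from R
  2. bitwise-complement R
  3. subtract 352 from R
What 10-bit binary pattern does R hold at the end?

Start: R = -33 = 1111011111.
R = -33 − (-448) = 415 = 0110011111
R = NOT 0110011111 = 1001100000 = -416
R = -416 − 352 = -768; wraps to 256 = 0100000000

0100000000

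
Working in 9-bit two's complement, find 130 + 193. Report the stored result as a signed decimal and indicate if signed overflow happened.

-189; overflow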